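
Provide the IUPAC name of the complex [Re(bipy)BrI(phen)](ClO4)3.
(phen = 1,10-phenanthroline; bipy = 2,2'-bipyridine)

(2,2'-bipyridine)bromoiodo(1,10-phenanthroline)rhenium(V) perchlorate

The 3 perchlorate counter-ions carry a total charge of -3, so each complex ion is 3+.
Ligand charges: 1×1,10-phenanthroline (neutral), 1×2,2'-bipyridine (neutral), 1×bromo (-1 each), 1×iodo (-1 each); total -2. So Re + (-2) = 3+, giving Re = +5.
Ligands are named alphabetically: bipyridine before bromo before iodo before phenanthroline.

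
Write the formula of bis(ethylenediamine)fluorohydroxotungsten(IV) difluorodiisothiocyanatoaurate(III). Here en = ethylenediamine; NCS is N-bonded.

[W(en)2F(OH)][AuF2(NCS)2]2

Cation [W…]: ligand charges -2, W(IV) ⇒ ion charge 2+.
Anion [Au…]: ligand charges -4, Au(III) ⇒ ion charge 1−.
One 2+ cation requires 2 of the 1− anion.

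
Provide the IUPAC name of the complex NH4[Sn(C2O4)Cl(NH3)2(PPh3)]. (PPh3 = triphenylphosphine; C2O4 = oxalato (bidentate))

ammonium diamminechlorooxalato(triphenylphosphine)stannate(II)

The 1 ammonium counter-ion carries a total charge of +1, so each complex ion is 1−.
Ligand charges: 1×chloro (-1 each), 1×triphenylphosphine (neutral), 1×oxalato (-2 each), 2×ammine (neutral); total -3. So Sn + (-3) = 1−, giving Sn = +2.
Ligands are named alphabetically: ammine before chloro before oxalato before triphenylphosphine.
The complex ion is anionic, so tin takes the -ate form stannate(II).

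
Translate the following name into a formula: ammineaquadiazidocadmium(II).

[Cd(H2O)(N3)2(NH3)]

Ligands: 1 ammine (NH3, neutral), 1 aqua (H2O, neutral), 2 azido (N3, -1). Ligand charge sum = -2.
With Cd in oxidation state +2, the complex ion is [Cd...].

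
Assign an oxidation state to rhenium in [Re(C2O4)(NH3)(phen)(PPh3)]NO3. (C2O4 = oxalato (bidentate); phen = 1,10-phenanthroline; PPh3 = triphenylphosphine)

+3

1 nitrate outside the brackets (-1 each) → the complex ion is 1+.
Ligand charges: 1×C2O4 = -2; 1×NH3 neutral; 1×phen neutral; 1×PPh3 neutral; sum -2.
Re + (-2) = 1+ ⇒ Re is +3.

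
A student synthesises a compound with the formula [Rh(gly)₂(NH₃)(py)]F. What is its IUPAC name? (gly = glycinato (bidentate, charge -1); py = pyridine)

The 1 fluoride counter-ion carries a total charge of -1, so each complex ion is 1+.
Ligand charges: 2×glycinato (-1 each), 1×ammine (neutral), 1×pyridine (neutral); total -2. So Rh + (-2) = 1+, giving Rh = +3.
Ligands are named alphabetically: ammine before glycinato before pyridine.

amminebis(glycinato)(pyridine)rhodium(III) fluoride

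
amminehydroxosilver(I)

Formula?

Ligands: 1 ammine (NH3, neutral), 1 hydroxo (OH, -1). Ligand charge sum = -1.
With Ag in oxidation state +1, the complex ion is [Ag...].

[Ag(NH3)(OH)]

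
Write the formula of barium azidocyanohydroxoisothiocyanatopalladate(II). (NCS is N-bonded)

Ligands: 1 cyano (CN, -1), 1 azido (N3, -1), 1 isothiocyanato (NCS, -1), 1 hydroxo (OH, -1). Ligand charge sum = -4.
With Pd in oxidation state +2, the complex ion is [Pd...]^2−.
Charge balance with barium (+2) requires 1 complex ion per 1 barium.

Ba[Pd(CN)(N3)(NCS)(OH)]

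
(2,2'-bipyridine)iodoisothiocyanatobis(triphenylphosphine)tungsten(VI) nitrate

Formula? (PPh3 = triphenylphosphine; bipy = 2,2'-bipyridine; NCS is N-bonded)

[W(bipy)I(NCS)(PPh3)2](NO3)4

Ligands: 2 triphenylphosphine (PPh3, neutral), 1 2,2'-bipyridine (bipy, neutral), 1 iodo (I, -1), 1 isothiocyanato (NCS, -1). Ligand charge sum = -2.
With W in oxidation state +6, the complex ion is [W...]^4+.
Charge balance with nitrate (-1) requires 1 complex ion per 4 nitrate.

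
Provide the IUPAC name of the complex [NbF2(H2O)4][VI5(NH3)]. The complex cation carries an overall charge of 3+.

The complex cation is given as 3+; its ligand charges sum to -2, so Nb = +5.
A 1:1 salt means the anion carries the equal and opposite charge, 3−.
Anion: ligand charges sum to -5; for the ion to be 3−, V = +2.

tetraaquadifluoroniobium(V) amminepentaiodovanadate(II)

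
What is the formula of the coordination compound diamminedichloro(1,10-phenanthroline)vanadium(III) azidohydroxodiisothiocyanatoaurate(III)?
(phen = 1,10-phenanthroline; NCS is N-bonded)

[VCl2(NH3)2(phen)][Au(N3)(NCS)2(OH)]

Cation [V…]: ligand charges -2, V(III) ⇒ ion charge 1+.
Anion [Au…]: ligand charges -4, Au(III) ⇒ ion charge 1−.
One 1+ cation balances one 1− anion.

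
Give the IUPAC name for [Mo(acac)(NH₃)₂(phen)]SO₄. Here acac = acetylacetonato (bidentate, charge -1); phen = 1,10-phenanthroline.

(acetylacetonato)diammine(1,10-phenanthroline)molybdenum(III) sulfate

The 1 sulfate counter-ion carries a total charge of -2, so each complex ion is 2+.
Ligand charges: 1×acetylacetonato (-1 each), 1×1,10-phenanthroline (neutral), 2×ammine (neutral); total -1. So Mo + (-1) = 2+, giving Mo = +3.
Ligands are named alphabetically: acetylacetonato before ammine before phenanthroline.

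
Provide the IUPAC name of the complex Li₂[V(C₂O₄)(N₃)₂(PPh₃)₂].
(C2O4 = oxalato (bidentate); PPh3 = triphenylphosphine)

The 2 lithium counter-ions carry a total charge of +2, so each complex ion is 2−.
Ligand charges: 1×oxalato (-2 each), 2×azido (-1 each), 2×triphenylphosphine (neutral); total -4. So V + (-4) = 2−, giving V = +2.
Ligands are named alphabetically: azido before oxalato before triphenylphosphine.
The complex ion is anionic, so vanadium takes the -ate form vanadate(II).

lithium diazidooxalatobis(triphenylphosphine)vanadate(II)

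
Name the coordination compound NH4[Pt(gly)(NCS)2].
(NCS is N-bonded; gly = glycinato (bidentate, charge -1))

The 1 ammonium counter-ion carries a total charge of +1, so each complex ion is 1−.
Ligand charges: 2×isothiocyanato (-1 each), 1×glycinato (-1 each); total -3. So Pt + (-3) = 1−, giving Pt = +2.
The complex ion is anionic, so platinum takes the -ate form platinate(II).

ammonium (glycinato)diisothiocyanatoplatinate(II)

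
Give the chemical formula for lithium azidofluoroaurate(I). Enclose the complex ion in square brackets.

Ligands: 1 fluoro (F, -1), 1 azido (N3, -1). Ligand charge sum = -2.
With Au in oxidation state +1, the complex ion is [Au...]^1−.
Charge balance with lithium (+1) requires 1 complex ion per 1 lithium.

Li[AuF(N3)]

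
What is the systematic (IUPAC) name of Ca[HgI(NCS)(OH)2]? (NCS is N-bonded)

calcium dihydroxoiodoisothiocyanatomercurate(II)

The 1 calcium counter-ion carries a total charge of +2, so each complex ion is 2−.
Ligand charges: 2×hydroxo (-1 each), 1×isothiocyanato (-1 each), 1×iodo (-1 each); total -4. So Hg + (-4) = 2−, giving Hg = +2.
Ligands are named alphabetically: hydroxo before iodo before isothiocyanato.
The complex ion is anionic, so mercury takes the -ate form mercurate(II).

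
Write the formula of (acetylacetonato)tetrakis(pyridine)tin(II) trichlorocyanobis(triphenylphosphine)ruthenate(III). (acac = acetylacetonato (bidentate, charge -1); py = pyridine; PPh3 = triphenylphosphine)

[Sn(acac)(py)4][RuCl3(CN)(PPh3)2]

Cation [Sn…]: ligand charges -1, Sn(II) ⇒ ion charge 1+.
Anion [Ru…]: ligand charges -4, Ru(III) ⇒ ion charge 1−.
One 1+ cation balances one 1− anion.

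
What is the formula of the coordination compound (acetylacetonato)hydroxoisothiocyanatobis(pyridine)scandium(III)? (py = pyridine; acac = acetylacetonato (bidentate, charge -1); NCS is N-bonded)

Ligands: 2 pyridine (py, neutral), 1 acetylacetonato (acac, -1), 1 isothiocyanato (NCS, -1), 1 hydroxo (OH, -1). Ligand charge sum = -3.
With Sc in oxidation state +3, the complex ion is [Sc...].

[Sc(acac)(NCS)(OH)(py)2]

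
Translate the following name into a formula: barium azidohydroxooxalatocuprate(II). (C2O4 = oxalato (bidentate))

Ligands: 1 oxalato (C2O4, -2), 1 azido (N3, -1), 1 hydroxo (OH, -1). Ligand charge sum = -4.
Charge balance with barium (+2) requires 1 complex ion per 1 barium.

Ba[Cu(C2O4)(N3)(OH)]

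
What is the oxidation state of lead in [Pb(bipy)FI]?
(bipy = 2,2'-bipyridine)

+2

No counter-ion: the bracketed complex is neutral.
Ligand charges: 1×F = -1; 1×I = -1; 1×bipy neutral; sum -2.
Pb + (-2) = 0 ⇒ Pb is +2.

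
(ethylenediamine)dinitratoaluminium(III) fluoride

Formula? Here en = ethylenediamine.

[Al(en)(NO3)2]F

Ligands: 1 ethylenediamine (en, neutral), 2 nitrato (NO3, -1). Ligand charge sum = -2.
With Al in oxidation state +3, the complex ion is [Al...]^1+.
Charge balance with fluoride (-1) requires 1 complex ion per 1 fluoride.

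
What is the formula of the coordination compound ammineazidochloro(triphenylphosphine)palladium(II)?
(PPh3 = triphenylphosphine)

Ligands: 1 triphenylphosphine (PPh3, neutral), 1 ammine (NH3, neutral), 1 azido (N3, -1), 1 chloro (Cl, -1). Ligand charge sum = -2.
With Pd in oxidation state +2, the complex ion is [Pd...].

[PdCl(N3)(NH3)(PPh3)]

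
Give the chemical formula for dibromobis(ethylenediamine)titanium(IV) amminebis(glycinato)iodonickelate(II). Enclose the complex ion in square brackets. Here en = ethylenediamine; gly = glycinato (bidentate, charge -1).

[TiBr2(en)2][Ni(gly)2I(NH3)]2

Cation [Ti…]: ligand charges -2, Ti(IV) ⇒ ion charge 2+.
Anion [Ni…]: ligand charges -3, Ni(II) ⇒ ion charge 1−.
One 2+ cation requires 2 of the 1− anion.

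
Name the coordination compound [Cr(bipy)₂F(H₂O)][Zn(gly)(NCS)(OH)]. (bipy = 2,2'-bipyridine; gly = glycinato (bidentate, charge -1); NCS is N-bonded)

aquabis(2,2'-bipyridine)fluorochromium(II) (glycinato)hydroxoisothiocyanatozincate(II)

Zinc is always +2 in its complexes; the anion's ligand charges sum to -3, so the complex anion is 1−.
A 1:1 salt means the cation carries the equal and opposite charge, 1+.
Cation: ligand charges sum to -1; for the ion to be 1+, Cr = +2.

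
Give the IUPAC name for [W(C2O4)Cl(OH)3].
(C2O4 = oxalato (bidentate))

There is no counter-ion, so the complex is neutral overall.
Ligand charges: 3×hydroxo (-1 each), 1×chloro (-1 each), 1×oxalato (-2 each); total -6. So W + (-6) = 0, giving W = +6.
Ligands are named alphabetically: chloro before hydroxo before oxalato.

chlorotrihydroxooxalatotungsten(VI)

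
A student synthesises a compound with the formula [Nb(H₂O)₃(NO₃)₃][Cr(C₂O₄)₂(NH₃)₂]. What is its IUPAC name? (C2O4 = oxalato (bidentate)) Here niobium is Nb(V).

triaquatrinitratoniobium(V) diamminedioxalatochromate(II)

Nb is given as +5; the cation's ligand charges sum to -3, so the complex cation is 2+.
A 1:1 salt means the anion carries the equal and opposite charge, 2−.
Anion: ligand charges sum to -4; for the ion to be 2−, Cr = +2.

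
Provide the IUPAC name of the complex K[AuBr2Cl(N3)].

The 1 potassium counter-ion carries a total charge of +1, so each complex ion is 1−.
Ligand charges: 1×azido (-1 each), 2×bromo (-1 each), 1×chloro (-1 each); total -4. So Au + (-4) = 1−, giving Au = +3.
Ligands are named alphabetically: azido before bromo before chloro.
The complex ion is anionic, so gold takes the -ate form aurate(III).

potassium azidodibromochloroaurate(III)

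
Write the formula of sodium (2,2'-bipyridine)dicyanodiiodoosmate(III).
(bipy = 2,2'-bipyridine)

Na[Os(bipy)(CN)2I2]

Ligands: 1 2,2'-bipyridine (bipy, neutral), 2 iodo (I, -1), 2 cyano (CN, -1). Ligand charge sum = -4.
With Os in oxidation state +3, the complex ion is [Os...]^1−.
Charge balance with sodium (+1) requires 1 complex ion per 1 sodium.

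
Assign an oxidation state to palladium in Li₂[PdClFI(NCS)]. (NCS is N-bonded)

2 lithium outside the brackets (+1 each) → the complex ion is 2−.
Ligand charges: 1×F = -1; 1×Cl = -1; 1×I = -1; 1×NCS = -1; sum -4.
Pd + (-4) = 2− ⇒ Pd is +2.

+2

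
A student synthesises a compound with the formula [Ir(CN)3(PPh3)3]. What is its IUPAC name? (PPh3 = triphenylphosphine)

There is no counter-ion, so the complex is neutral overall.
Ligand charges: 3×triphenylphosphine (neutral), 3×cyano (-1 each); total -3. So Ir + (-3) = 0, giving Ir = +3.
Ligands are named alphabetically: cyano before triphenylphosphine.

tricyanotris(triphenylphosphine)iridium(III)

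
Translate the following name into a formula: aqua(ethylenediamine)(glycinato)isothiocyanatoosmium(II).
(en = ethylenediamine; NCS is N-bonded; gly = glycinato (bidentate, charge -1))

[Os(en)(gly)(H2O)(NCS)]

Ligands: 1 ethylenediamine (en, neutral), 1 aqua (H2O, neutral), 1 isothiocyanato (NCS, -1), 1 glycinato (gly, -1). Ligand charge sum = -2.
With Os in oxidation state +2, the complex ion is [Os...].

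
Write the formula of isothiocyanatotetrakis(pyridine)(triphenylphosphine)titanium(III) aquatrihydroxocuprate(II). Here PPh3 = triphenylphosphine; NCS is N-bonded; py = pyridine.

[Ti(NCS)(PPh3)(py)4][Cu(H2O)(OH)3]2

Cation [Ti…]: ligand charges -1, Ti(III) ⇒ ion charge 2+.
Anion [Cu…]: ligand charges -3, Cu(II) ⇒ ion charge 1−.
One 2+ cation requires 2 of the 1− anion.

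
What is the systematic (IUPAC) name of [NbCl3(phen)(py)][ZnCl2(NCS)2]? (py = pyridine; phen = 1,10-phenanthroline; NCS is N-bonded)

Both ions are complex: the cation is named first with the plain metal name, the anion second with the -ate form; each ion's ligands are alphabetised independently.
Zinc is always +2 in its complexes; the anion's ligand charges sum to -4, so the complex anion is 2−.
A 1:1 salt means the cation carries the equal and opposite charge, 2+.
Cation: ligand charges sum to -3; for the ion to be 2+, Nb = +5.

trichloro(1,10-phenanthroline)(pyridine)niobium(V) dichlorodiisothiocyanatozincate(II)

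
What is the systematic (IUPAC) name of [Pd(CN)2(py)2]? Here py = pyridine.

There is no counter-ion, so the complex is neutral overall.
Ligand charges: 2×pyridine (neutral), 2×cyano (-1 each); total -2. So Pd + (-2) = 0, giving Pd = +2.
Ligands are named alphabetically: cyano before pyridine.

dicyanobis(pyridine)palladium(II)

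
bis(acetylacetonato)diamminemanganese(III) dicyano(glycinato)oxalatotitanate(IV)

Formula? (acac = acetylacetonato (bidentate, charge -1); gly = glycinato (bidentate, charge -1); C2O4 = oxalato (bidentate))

Cation [Mn…]: ligand charges -2, Mn(III) ⇒ ion charge 1+.
Anion [Ti…]: ligand charges -5, Ti(IV) ⇒ ion charge 1−.

[Mn(acac)2(NH3)2][Ti(C2O4)(CN)2(gly)]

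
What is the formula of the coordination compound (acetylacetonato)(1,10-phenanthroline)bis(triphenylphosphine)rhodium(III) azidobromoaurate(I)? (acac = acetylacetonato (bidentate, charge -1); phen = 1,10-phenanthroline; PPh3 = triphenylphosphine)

Cation [Rh…]: ligand charges -1, Rh(III) ⇒ ion charge 2+.
Anion [Au…]: ligand charges -2, Au(I) ⇒ ion charge 1−.

[Rh(acac)(phen)(PPh3)2][AuBr(N3)]2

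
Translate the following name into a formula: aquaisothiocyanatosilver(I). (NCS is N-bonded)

[Ag(H2O)(NCS)]

Ligands: 1 isothiocyanato (NCS, -1), 1 aqua (H2O, neutral). Ligand charge sum = -1.
With Ag in oxidation state +1, the complex ion is [Ag...].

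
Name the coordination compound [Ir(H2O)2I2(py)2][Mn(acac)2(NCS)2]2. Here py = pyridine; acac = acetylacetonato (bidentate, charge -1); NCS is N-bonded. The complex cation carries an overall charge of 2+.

Both ions are complex: the cation is named first with the plain metal name, the anion second with the -ate form; each ion's ligands are alphabetised independently.
The complex cation is given as 2+; its ligand charges sum to -2, so Ir = +4.
With 2 anions per cation, each anion must be 2/2 = 1−.
Anion: ligand charges sum to -4; for the ion to be 1−, Mn = +3.

diaquadiiodobis(pyridine)iridium(IV) bis(acetylacetonato)diisothiocyanatomanganate(III)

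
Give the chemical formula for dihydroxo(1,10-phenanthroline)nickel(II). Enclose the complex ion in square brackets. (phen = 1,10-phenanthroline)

[Ni(OH)2(phen)]

Ligands: 1 1,10-phenanthroline (phen, neutral), 2 hydroxo (OH, -1). Ligand charge sum = -2.
With Ni in oxidation state +2, the complex ion is [Ni...].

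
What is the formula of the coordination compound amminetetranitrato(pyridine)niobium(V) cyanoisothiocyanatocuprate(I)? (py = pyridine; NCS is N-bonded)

[Nb(NH3)(NO3)4(py)][Cu(CN)(NCS)]

Cation [Nb…]: ligand charges -4, Nb(V) ⇒ ion charge 1+.
Anion [Cu…]: ligand charges -2, Cu(I) ⇒ ion charge 1−.
One 1+ cation balances one 1− anion.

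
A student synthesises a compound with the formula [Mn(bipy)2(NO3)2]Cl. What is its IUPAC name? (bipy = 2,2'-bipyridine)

bis(2,2'-bipyridine)dinitratomanganese(III) chloride

The 1 chloride counter-ion carries a total charge of -1, so each complex ion is 1+.
Ligand charges: 2×2,2'-bipyridine (neutral), 2×nitrato (-1 each); total -2. So Mn + (-2) = 1+, giving Mn = +3.
Ligands are named alphabetically: bipyridine before nitrato.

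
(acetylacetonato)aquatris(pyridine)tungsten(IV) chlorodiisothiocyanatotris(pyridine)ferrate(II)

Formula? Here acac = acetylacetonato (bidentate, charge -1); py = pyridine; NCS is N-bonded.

[W(acac)(H2O)(py)3][FeCl(NCS)2(py)3]3

Cation [W…]: ligand charges -1, W(IV) ⇒ ion charge 3+.
Anion [Fe…]: ligand charges -3, Fe(II) ⇒ ion charge 1−.
One 3+ cation requires 3 of the 1− anion.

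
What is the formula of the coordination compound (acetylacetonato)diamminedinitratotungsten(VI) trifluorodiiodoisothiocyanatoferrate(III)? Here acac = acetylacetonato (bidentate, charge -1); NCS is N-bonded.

Cation [W…]: ligand charges -3, W(VI) ⇒ ion charge 3+.
Anion [Fe…]: ligand charges -6, Fe(III) ⇒ ion charge 3−.
One 3+ cation balances one 3− anion.

[W(acac)(NH3)2(NO3)2][FeF3I2(NCS)]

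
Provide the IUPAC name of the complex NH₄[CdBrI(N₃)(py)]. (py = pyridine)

The 1 ammonium counter-ion carries a total charge of +1, so each complex ion is 1−.
Ligand charges: 1×pyridine (neutral), 1×bromo (-1 each), 1×iodo (-1 each), 1×azido (-1 each); total -3. So Cd + (-3) = 1−, giving Cd = +2.
The complex ion is anionic, so cadmium takes the -ate form cadmate(II).

ammonium azidobromoiodo(pyridine)cadmate(II)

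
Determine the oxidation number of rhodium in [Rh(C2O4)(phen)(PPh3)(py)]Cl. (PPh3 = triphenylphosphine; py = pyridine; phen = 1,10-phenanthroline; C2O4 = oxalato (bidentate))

1 chloride outside the brackets (-1 each) → the complex ion is 1+.
Ligand charges: 1×PPh3 neutral; 1×py neutral; 1×phen neutral; 1×C2O4 = -2; sum -2.
Rh + (-2) = 1+ ⇒ Rh is +3.

+3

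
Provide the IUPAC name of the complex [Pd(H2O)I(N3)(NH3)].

There is no counter-ion, so the complex is neutral overall.
Ligand charges: 1×azido (-1 each), 1×ammine (neutral), 1×aqua (neutral), 1×iodo (-1 each); total -2. So Pd + (-2) = 0, giving Pd = +2.
Ligands are named alphabetically: ammine before aqua before azido before iodo.

ammineaquaazidoiodopalladium(II)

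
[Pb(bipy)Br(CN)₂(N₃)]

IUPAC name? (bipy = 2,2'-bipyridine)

There is no counter-ion, so the complex is neutral overall.
Ligand charges: 1×2,2'-bipyridine (neutral), 2×cyano (-1 each), 1×azido (-1 each), 1×bromo (-1 each); total -4. So Pb + (-4) = 0, giving Pb = +4.
Ligands are named alphabetically: azido before bipyridine before bromo before cyano.

azido(2,2'-bipyridine)bromodicyanolead(IV)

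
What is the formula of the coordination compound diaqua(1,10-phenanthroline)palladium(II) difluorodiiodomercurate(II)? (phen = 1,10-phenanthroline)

Cation [Pd…]: ligand charges 0, Pd(II) ⇒ ion charge 2+.
Anion [Hg…]: ligand charges -4, Hg(II) ⇒ ion charge 2−.
One 2+ cation balances one 2− anion.

[Pd(H2O)2(phen)][HgF2I2]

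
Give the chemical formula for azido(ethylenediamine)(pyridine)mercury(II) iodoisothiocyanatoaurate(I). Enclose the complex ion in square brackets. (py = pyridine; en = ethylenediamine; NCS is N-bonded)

Cation [Hg…]: ligand charges -1, Hg(II) ⇒ ion charge 1+.
Anion [Au…]: ligand charges -2, Au(I) ⇒ ion charge 1−.
One 1+ cation balances one 1− anion.

[Hg(en)(N3)(py)][AuI(NCS)]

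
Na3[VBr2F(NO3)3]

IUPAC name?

sodium dibromofluorotrinitratovanadate(III)

The 3 sodium counter-ions carry a total charge of +3, so each complex ion is 3−.
Ligand charges: 1×fluoro (-1 each), 2×bromo (-1 each), 3×nitrato (-1 each); total -6. So V + (-6) = 3−, giving V = +3.
The complex ion is anionic, so vanadium takes the -ate form vanadate(III).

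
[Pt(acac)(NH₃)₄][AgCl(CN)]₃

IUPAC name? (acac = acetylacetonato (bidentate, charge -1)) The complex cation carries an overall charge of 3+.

(acetylacetonato)tetraammineplatinum(IV) chlorocyanoargentate(I)

The complex cation is given as 3+; its ligand charges sum to -1, so Pt = +4.
With 3 anions per cation, each anion must be 3/3 = 1−.
Anion: ligand charges sum to -2; for the ion to be 1−, Ag = +1.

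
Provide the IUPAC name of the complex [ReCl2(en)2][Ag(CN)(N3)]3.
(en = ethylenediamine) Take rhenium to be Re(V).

dichlorobis(ethylenediamine)rhenium(V) azidocyanoargentate(I)

Both ions are complex: the cation is named first with the plain metal name, the anion second with the -ate form; each ion's ligands are alphabetised independently.
Re is given as +5; the cation's ligand charges sum to -2, so the complex cation is 3+.
With 3 anions per cation, each anion must be 3/3 = 1−.
Anion: ligand charges sum to -2; for the ion to be 1−, Ag = +1.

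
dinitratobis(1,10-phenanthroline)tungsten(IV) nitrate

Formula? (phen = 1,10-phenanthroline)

[W(NO3)2(phen)2](NO3)2

Ligands: 2 nitrato (NO3, -1), 2 1,10-phenanthroline (phen, neutral). Ligand charge sum = -2.
With W in oxidation state +4, the complex ion is [W...]^2+.
Charge balance with nitrate (-1) requires 1 complex ion per 2 nitrate.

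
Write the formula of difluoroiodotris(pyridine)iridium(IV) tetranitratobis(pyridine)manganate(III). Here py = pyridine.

[IrF2I(py)3][Mn(NO3)4(py)2]

Cation [Ir…]: ligand charges -3, Ir(IV) ⇒ ion charge 1+.
Anion [Mn…]: ligand charges -4, Mn(III) ⇒ ion charge 1−.
One 1+ cation balances one 1− anion.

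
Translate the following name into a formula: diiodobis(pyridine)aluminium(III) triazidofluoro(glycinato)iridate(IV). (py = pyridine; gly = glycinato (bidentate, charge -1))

[AlI2(py)2][IrF(gly)(N3)3]

Cation [Al…]: ligand charges -2, Al(III) ⇒ ion charge 1+.
Anion [Ir…]: ligand charges -5, Ir(IV) ⇒ ion charge 1−.
One 1+ cation balances one 1− anion.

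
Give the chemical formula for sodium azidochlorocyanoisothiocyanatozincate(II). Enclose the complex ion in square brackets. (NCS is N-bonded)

Na2[ZnCl(CN)(N3)(NCS)]

Ligands: 1 cyano (CN, -1), 1 isothiocyanato (NCS, -1), 1 chloro (Cl, -1), 1 azido (N3, -1). Ligand charge sum = -4.
With Zn in oxidation state +2, the complex ion is [Zn...]^2−.
Charge balance with sodium (+1) requires 1 complex ion per 2 sodium.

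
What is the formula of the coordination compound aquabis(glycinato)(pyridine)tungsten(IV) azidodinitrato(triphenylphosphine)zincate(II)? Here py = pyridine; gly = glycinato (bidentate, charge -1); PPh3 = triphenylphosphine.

Cation [W…]: ligand charges -2, W(IV) ⇒ ion charge 2+.
Anion [Zn…]: ligand charges -3, Zn(II) ⇒ ion charge 1−.
One 2+ cation requires 2 of the 1− anion.

[W(gly)2(H2O)(py)][Zn(N3)(NO3)2(PPh3)]2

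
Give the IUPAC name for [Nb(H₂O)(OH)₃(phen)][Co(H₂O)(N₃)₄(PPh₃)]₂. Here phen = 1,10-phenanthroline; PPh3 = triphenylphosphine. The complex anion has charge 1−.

Both ions are complex: the cation is named first with the plain metal name, the anion second with the -ate form; each ion's ligands are alphabetised independently.
The complex anion is given as 1−; its ligand charges sum to -4, so Co = +3.
With 2 anions per cation, the cation must be 2×1 = 2+.
Cation: ligand charges sum to -3; for the ion to be 2+, Nb = +5.

aquatrihydroxo(1,10-phenanthroline)niobium(V) aquatetraazido(triphenylphosphine)cobaltate(III)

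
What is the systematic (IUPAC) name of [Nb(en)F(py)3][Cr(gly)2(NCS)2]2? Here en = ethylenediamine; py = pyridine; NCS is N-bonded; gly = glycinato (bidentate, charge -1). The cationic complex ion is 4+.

(ethylenediamine)fluorotris(pyridine)niobium(V) bis(glycinato)diisothiocyanatochromate(II)

Both ions are complex: the cation is named first with the plain metal name, the anion second with the -ate form; each ion's ligands are alphabetised independently.
The complex cation is given as 4+; its ligand charges sum to -1, so Nb = +5.
With 2 anions per cation, each anion must be 4/2 = 2−.
Anion: ligand charges sum to -4; for the ion to be 2−, Cr = +2.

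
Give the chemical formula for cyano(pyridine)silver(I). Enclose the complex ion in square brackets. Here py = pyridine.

Ligands: 1 cyano (CN, -1), 1 pyridine (py, neutral). Ligand charge sum = -1.
With Ag in oxidation state +1, the complex ion is [Ag...].

[Ag(CN)(py)]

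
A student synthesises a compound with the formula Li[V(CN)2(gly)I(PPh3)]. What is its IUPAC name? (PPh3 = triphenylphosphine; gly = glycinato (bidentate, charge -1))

lithium dicyano(glycinato)iodo(triphenylphosphine)vanadate(III)

The 1 lithium counter-ion carries a total charge of +1, so each complex ion is 1−.
Ligand charges: 2×cyano (-1 each), 1×triphenylphosphine (neutral), 1×glycinato (-1 each), 1×iodo (-1 each); total -4. So V + (-4) = 1−, giving V = +3.
The complex ion is anionic, so vanadium takes the -ate form vanadate(III).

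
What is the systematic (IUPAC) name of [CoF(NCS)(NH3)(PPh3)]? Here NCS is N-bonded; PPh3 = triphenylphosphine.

There is no counter-ion, so the complex is neutral overall.
Ligand charges: 1×fluoro (-1 each), 1×isothiocyanato (-1 each), 1×triphenylphosphine (neutral), 1×ammine (neutral); total -2. So Co + (-2) = 0, giving Co = +2.
Ligands are named alphabetically: ammine before fluoro before isothiocyanato before triphenylphosphine.

amminefluoroisothiocyanato(triphenylphosphine)cobalt(II)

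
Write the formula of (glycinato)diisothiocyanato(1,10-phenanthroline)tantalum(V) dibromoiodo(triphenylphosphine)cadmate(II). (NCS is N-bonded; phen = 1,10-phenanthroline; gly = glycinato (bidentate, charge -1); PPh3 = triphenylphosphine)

[Ta(gly)(NCS)2(phen)][CdBr2I(PPh3)]2

Cation [Ta…]: ligand charges -3, Ta(V) ⇒ ion charge 2+.
Anion [Cd…]: ligand charges -3, Cd(II) ⇒ ion charge 1−.
One 2+ cation requires 2 of the 1− anion.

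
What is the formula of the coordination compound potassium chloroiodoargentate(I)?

Ligands: 1 iodo (I, -1), 1 chloro (Cl, -1). Ligand charge sum = -2.
Charge balance with potassium (+1) requires 1 complex ion per 1 potassium.

K[AgClI]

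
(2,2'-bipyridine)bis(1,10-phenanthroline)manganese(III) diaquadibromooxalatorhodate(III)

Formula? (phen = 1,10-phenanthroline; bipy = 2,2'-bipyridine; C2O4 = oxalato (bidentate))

Cation [Mn…]: ligand charges 0, Mn(III) ⇒ ion charge 3+.
Anion [Rh…]: ligand charges -4, Rh(III) ⇒ ion charge 1−.
One 3+ cation requires 3 of the 1− anion.

[Mn(bipy)(phen)2][RhBr2(C2O4)(H2O)2]3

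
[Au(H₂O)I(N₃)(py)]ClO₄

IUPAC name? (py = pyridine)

aquaazidoiodo(pyridine)gold(III) perchlorate

The 1 perchlorate counter-ion carries a total charge of -1, so each complex ion is 1+.
Ligand charges: 1×iodo (-1 each), 1×pyridine (neutral), 1×aqua (neutral), 1×azido (-1 each); total -2. So Au + (-2) = 1+, giving Au = +3.
Ligands are named alphabetically: aqua before azido before iodo before pyridine.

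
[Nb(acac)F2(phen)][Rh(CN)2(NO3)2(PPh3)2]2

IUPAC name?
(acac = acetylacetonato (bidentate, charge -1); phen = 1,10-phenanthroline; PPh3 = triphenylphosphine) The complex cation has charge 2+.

(acetylacetonato)difluoro(1,10-phenanthroline)niobium(V) dicyanodinitratobis(triphenylphosphine)rhodate(III)

Both ions are complex: the cation is named first with the plain metal name, the anion second with the -ate form; each ion's ligands are alphabetised independently.
The complex cation is given as 2+; its ligand charges sum to -3, so Nb = +5.
With 2 anions per cation, each anion must be 2/2 = 1−.
Anion: ligand charges sum to -4; for the ion to be 1−, Rh = +3.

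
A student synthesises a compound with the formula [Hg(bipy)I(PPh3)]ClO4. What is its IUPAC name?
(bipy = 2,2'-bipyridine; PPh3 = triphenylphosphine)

(2,2'-bipyridine)iodo(triphenylphosphine)mercury(II) perchlorate

The 1 perchlorate counter-ion carries a total charge of -1, so each complex ion is 1+.
Ligand charges: 1×2,2'-bipyridine (neutral), 1×iodo (-1 each), 1×triphenylphosphine (neutral); total -1. So Hg + (-1) = 1+, giving Hg = +2.
Ligands are named alphabetically: bipyridine before iodo before triphenylphosphine.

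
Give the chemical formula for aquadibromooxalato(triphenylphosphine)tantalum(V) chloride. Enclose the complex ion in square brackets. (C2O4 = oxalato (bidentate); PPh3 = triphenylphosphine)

[TaBr2(C2O4)(H2O)(PPh3)]Cl

Ligands: 1 oxalato (C2O4, -2), 2 bromo (Br, -1), 1 triphenylphosphine (PPh3, neutral), 1 aqua (H2O, neutral). Ligand charge sum = -4.
Charge balance with chloride (-1) requires 1 complex ion per 1 chloride.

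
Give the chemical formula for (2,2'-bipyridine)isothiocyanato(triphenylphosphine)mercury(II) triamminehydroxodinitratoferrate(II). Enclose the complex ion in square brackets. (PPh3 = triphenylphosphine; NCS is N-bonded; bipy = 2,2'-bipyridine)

[Hg(bipy)(NCS)(PPh3)][Fe(NH3)3(NO3)2(OH)]

Cation [Hg…]: ligand charges -1, Hg(II) ⇒ ion charge 1+.
Anion [Fe…]: ligand charges -3, Fe(II) ⇒ ion charge 1−.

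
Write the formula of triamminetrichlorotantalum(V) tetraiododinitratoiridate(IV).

[TaCl3(NH3)3][IrI4(NO3)2]

Cation [Ta…]: ligand charges -3, Ta(V) ⇒ ion charge 2+.
Anion [Ir…]: ligand charges -6, Ir(IV) ⇒ ion charge 2−.
One 2+ cation balances one 2− anion.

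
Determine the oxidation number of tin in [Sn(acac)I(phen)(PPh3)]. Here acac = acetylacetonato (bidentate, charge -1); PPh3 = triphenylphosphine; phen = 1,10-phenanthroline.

No counter-ion: the bracketed complex is neutral.
Ligand charges: 1×acac = -1; 1×PPh3 neutral; 1×phen neutral; 1×I = -1; sum -2.
Sn + (-2) = 0 ⇒ Sn is +2.

+2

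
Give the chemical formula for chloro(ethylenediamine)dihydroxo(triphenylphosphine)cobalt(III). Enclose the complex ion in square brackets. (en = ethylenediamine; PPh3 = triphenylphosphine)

Ligands: 2 hydroxo (OH, -1), 1 ethylenediamine (en, neutral), 1 chloro (Cl, -1), 1 triphenylphosphine (PPh3, neutral). Ligand charge sum = -3.
With Co in oxidation state +3, the complex ion is [Co...].

[CoCl(en)(OH)2(PPh3)]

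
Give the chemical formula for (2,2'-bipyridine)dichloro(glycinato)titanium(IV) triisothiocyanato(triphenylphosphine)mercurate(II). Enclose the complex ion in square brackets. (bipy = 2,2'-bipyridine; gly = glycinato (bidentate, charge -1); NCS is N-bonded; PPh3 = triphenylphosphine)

Cation [Ti…]: ligand charges -3, Ti(IV) ⇒ ion charge 1+.
Anion [Hg…]: ligand charges -3, Hg(II) ⇒ ion charge 1−.
One 1+ cation balances one 1− anion.

[Ti(bipy)Cl2(gly)][Hg(NCS)3(PPh3)]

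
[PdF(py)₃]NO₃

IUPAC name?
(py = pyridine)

fluorotris(pyridine)palladium(II) nitrate

The 1 nitrate counter-ion carries a total charge of -1, so each complex ion is 1+.
Ligand charges: 3×pyridine (neutral), 1×fluoro (-1 each); total -1. So Pd + (-1) = 1+, giving Pd = +2.
Ligands are named alphabetically: fluoro before pyridine.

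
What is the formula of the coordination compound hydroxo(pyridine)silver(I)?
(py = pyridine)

Ligands: 1 pyridine (py, neutral), 1 hydroxo (OH, -1). Ligand charge sum = -1.
With Ag in oxidation state +1, the complex ion is [Ag...].

[Ag(OH)(py)]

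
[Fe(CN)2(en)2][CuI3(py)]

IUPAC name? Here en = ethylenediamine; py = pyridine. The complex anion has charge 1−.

dicyanobis(ethylenediamine)iron(III) triiodo(pyridine)cuprate(II)

The complex anion is given as 1−; its ligand charges sum to -3, so Cu = +2.
A 1:1 salt means the cation carries the equal and opposite charge, 1+.
Cation: ligand charges sum to -2; for the ion to be 1+, Fe = +3.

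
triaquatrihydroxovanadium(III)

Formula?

[V(H2O)3(OH)3]

Ligands: 3 aqua (H2O, neutral), 3 hydroxo (OH, -1). Ligand charge sum = -3.
With V in oxidation state +3, the complex ion is [V...].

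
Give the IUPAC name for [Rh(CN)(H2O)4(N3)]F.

The 1 fluoride counter-ion carries a total charge of -1, so each complex ion is 1+.
Ligand charges: 1×azido (-1 each), 4×aqua (neutral), 1×cyano (-1 each); total -2. So Rh + (-2) = 1+, giving Rh = +3.
Ligands are named alphabetically: aqua before azido before cyano.

tetraaquaazidocyanorhodium(III) fluoride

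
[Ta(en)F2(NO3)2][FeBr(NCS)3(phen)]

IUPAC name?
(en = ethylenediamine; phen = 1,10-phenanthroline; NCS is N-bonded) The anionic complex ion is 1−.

(ethylenediamine)difluorodinitratotantalum(V) bromotriisothiocyanato(1,10-phenanthroline)ferrate(III)

The complex anion is given as 1−; its ligand charges sum to -4, so Fe = +3.
A 1:1 salt means the cation carries the equal and opposite charge, 1+.
Cation: ligand charges sum to -4; for the ion to be 1+, Ta = +5.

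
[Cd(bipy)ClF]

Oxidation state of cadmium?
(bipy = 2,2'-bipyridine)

+2

No counter-ion: the bracketed complex is neutral.
Ligand charges: 1×F = -1; 1×bipy neutral; 1×Cl = -1; sum -2.
Cd + (-2) = 0 ⇒ Cd is +2.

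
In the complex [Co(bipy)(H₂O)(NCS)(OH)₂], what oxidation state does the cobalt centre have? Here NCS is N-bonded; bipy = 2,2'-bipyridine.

+3

No counter-ion: the bracketed complex is neutral.
Ligand charges: 1×NCS = -1; 1×H2O neutral; 2×OH = -2; 1×bipy neutral; sum -3.
Co + (-3) = 0 ⇒ Co is +3.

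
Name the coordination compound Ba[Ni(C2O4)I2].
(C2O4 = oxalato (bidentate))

barium diiodooxalatonickelate(II)

The 1 barium counter-ion carries a total charge of +2, so each complex ion is 2−.
Ligand charges: 1×oxalato (-2 each), 2×iodo (-1 each); total -4. So Ni + (-4) = 2−, giving Ni = +2.
The complex ion is anionic, so nickel takes the -ate form nickelate(II).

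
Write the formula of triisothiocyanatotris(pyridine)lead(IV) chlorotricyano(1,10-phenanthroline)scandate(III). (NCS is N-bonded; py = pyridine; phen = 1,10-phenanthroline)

Cation [Pb…]: ligand charges -3, Pb(IV) ⇒ ion charge 1+.
Anion [Sc…]: ligand charges -4, Sc(III) ⇒ ion charge 1−.
One 1+ cation balances one 1− anion.

[Pb(NCS)3(py)3][ScCl(CN)3(phen)]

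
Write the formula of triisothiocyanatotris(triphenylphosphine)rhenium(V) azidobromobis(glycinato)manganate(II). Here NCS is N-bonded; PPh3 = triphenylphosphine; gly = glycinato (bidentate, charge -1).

Cation [Re…]: ligand charges -3, Re(V) ⇒ ion charge 2+.
Anion [Mn…]: ligand charges -4, Mn(II) ⇒ ion charge 2−.
One 2+ cation balances one 2− anion.

[Re(NCS)3(PPh3)3][MnBr(gly)2(N3)]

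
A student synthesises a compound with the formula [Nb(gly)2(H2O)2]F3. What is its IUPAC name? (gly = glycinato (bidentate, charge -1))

diaquabis(glycinato)niobium(V) fluoride

The 3 fluoride counter-ions carry a total charge of -3, so each complex ion is 3+.
Ligand charges: 2×aqua (neutral), 2×glycinato (-1 each); total -2. So Nb + (-2) = 3+, giving Nb = +5.
Ligands are named alphabetically: aqua before glycinato.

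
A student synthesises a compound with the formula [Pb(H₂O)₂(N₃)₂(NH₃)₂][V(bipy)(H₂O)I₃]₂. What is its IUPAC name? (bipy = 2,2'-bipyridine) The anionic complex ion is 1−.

Both ions are complex: the cation is named first with the plain metal name, the anion second with the -ate form; each ion's ligands are alphabetised independently.
The complex anion is given as 1−; its ligand charges sum to -3, so V = +2.
With 2 anions per cation, the cation must be 2×1 = 2+.
Cation: ligand charges sum to -2; for the ion to be 2+, Pb = +4.

diamminediaquadiazidolead(IV) aqua(2,2'-bipyridine)triiodovanadate(II)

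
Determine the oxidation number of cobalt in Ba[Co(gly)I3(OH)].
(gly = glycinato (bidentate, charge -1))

+3

1 barium outside the brackets (+2 each) → the complex ion is 2−.
Ligand charges: 1×OH = -1; 3×I = -3; 1×gly = -1; sum -5.
Co + (-5) = 2− ⇒ Co is +3.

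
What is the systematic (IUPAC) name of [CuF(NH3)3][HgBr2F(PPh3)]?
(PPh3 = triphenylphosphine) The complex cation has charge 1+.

Both ions are complex: the cation is named first with the plain metal name, the anion second with the -ate form; each ion's ligands are alphabetised independently.
The complex cation is given as 1+; its ligand charges sum to -1, so Cu = +2.
A 1:1 salt means the anion carries the equal and opposite charge, 1−.
Anion: ligand charges sum to -3; for the ion to be 1−, Hg = +2.

triamminefluorocopper(II) dibromofluoro(triphenylphosphine)mercurate(II)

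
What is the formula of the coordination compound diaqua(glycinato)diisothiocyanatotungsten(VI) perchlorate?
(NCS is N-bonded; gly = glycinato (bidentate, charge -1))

[W(gly)(H2O)2(NCS)2](ClO4)3

Ligands: 2 isothiocyanato (NCS, -1), 1 glycinato (gly, -1), 2 aqua (H2O, neutral). Ligand charge sum = -3.
Charge balance with perchlorate (-1) requires 1 complex ion per 3 perchlorate.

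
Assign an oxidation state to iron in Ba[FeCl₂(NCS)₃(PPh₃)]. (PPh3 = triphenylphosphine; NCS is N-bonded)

+3

1 barium outside the brackets (+2 each) → the complex ion is 2−.
Ligand charges: 2×Cl = -2; 1×PPh3 neutral; 3×NCS = -3; sum -5.
Fe + (-5) = 2− ⇒ Fe is +3.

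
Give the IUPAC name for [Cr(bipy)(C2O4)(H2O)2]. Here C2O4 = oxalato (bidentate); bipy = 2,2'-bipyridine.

diaqua(2,2'-bipyridine)oxalatochromium(II)

There is no counter-ion, so the complex is neutral overall.
Ligand charges: 1×oxalato (-2 each), 2×aqua (neutral), 1×2,2'-bipyridine (neutral); total -2. So Cr + (-2) = 0, giving Cr = +2.
Ligands are named alphabetically: aqua before bipyridine before oxalato.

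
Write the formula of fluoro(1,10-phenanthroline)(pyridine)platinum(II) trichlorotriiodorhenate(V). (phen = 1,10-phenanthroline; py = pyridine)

Cation [Pt…]: ligand charges -1, Pt(II) ⇒ ion charge 1+.
Anion [Re…]: ligand charges -6, Re(V) ⇒ ion charge 1−.

[PtF(phen)(py)][ReCl3I3]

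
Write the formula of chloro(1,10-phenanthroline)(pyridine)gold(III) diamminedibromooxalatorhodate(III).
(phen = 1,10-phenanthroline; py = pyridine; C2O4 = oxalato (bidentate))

[AuCl(phen)(py)][RhBr2(C2O4)(NH3)2]2

Cation [Au…]: ligand charges -1, Au(III) ⇒ ion charge 2+.
Anion [Rh…]: ligand charges -4, Rh(III) ⇒ ion charge 1−.
One 2+ cation requires 2 of the 1− anion.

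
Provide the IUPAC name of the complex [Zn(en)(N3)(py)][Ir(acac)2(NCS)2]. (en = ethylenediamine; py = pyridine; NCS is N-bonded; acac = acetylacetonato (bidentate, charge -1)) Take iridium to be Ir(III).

Ir is given as +3; the anion's ligand charges sum to -4, so the complex anion is 1−.
A 1:1 salt means the cation carries the equal and opposite charge, 1+.
Cation: ligand charges sum to -1; for the ion to be 1+, Zn = +2.

azido(ethylenediamine)(pyridine)zinc(II) bis(acetylacetonato)diisothiocyanatoiridate(III)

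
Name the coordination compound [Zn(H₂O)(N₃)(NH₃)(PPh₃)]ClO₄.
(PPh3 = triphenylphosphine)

ammineaquaazido(triphenylphosphine)zinc(II) perchlorate

The 1 perchlorate counter-ion carries a total charge of -1, so each complex ion is 1+.
Ligand charges: 1×aqua (neutral), 1×azido (-1 each), 1×ammine (neutral), 1×triphenylphosphine (neutral); total -1. So Zn + (-1) = 1+, giving Zn = +2.
Ligands are named alphabetically: ammine before aqua before azido before triphenylphosphine.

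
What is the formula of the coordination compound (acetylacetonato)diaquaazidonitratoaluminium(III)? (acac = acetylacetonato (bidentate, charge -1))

Ligands: 1 azido (N3, -1), 1 nitrato (NO3, -1), 1 acetylacetonato (acac, -1), 2 aqua (H2O, neutral). Ligand charge sum = -3.
With Al in oxidation state +3, the complex ion is [Al...].

[Al(acac)(H2O)2(N3)(NO3)]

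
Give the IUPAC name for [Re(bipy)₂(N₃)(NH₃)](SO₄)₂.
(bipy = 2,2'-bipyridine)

ammineazidobis(2,2'-bipyridine)rhenium(V) sulfate

The 2 sulfate counter-ions carry a total charge of -4, so each complex ion is 4+.
Ligand charges: 2×2,2'-bipyridine (neutral), 1×ammine (neutral), 1×azido (-1 each); total -1. So Re + (-1) = 4+, giving Re = +5.
Ligands are named alphabetically: ammine before azido before bipyridine.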